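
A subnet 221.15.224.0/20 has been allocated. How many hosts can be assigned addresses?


Host bits = 32 - 20 = 12
Total addresses = 2^12 = 4096
Usable = total - 2 (network and broadcast)
Usable hosts: 4094


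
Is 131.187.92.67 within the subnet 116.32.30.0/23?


Subnet network: 116.32.30.0
Test IP AND mask: 131.187.92.0
No, 131.187.92.67 is not in 116.32.30.0/23


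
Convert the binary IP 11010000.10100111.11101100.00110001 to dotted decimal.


11010000 = 208
10100111 = 167
11101100 = 236
00110001 = 49
IP: 208.167.236.49


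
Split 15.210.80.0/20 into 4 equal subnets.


New prefix = 20 + 2 = 22
Each subnet has 1024 addresses
  15.210.80.0/22
  15.210.84.0/22
  15.210.88.0/22
  15.210.92.0/22
Subnets: 15.210.80.0/22, 15.210.84.0/22, 15.210.88.0/22, 15.210.92.0/22


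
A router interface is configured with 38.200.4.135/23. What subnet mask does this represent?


/23 means 23 network bits, 9 host bits
Binary: 11111111111111111111111000000000
Mask: 255.255.254.0


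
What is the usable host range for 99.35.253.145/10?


Network: 99.0.0.0
Broadcast: 99.63.255.255
First usable = network + 1
Last usable = broadcast - 1
Range: 99.0.0.1 to 99.63.255.254


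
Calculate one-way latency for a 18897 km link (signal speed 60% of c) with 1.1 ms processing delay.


Speed = 0.6 * 3e5 km/s = 180000 km/s
Propagation delay = 18897 / 180000 = 0.105 s = 104.9833 ms
Processing delay = 1.1 ms
Total one-way latency = 106.0833 ms


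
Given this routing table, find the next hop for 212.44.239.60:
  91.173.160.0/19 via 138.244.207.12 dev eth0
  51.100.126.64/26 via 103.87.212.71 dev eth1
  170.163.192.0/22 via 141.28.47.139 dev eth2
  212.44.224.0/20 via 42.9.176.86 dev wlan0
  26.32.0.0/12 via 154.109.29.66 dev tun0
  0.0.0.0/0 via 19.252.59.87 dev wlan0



Longest prefix match for 212.44.239.60:
  /19 91.173.160.0: no
  /26 51.100.126.64: no
  /22 170.163.192.0: no
  /20 212.44.224.0: MATCH
  /12 26.32.0.0: no
  /0 0.0.0.0: MATCH
Selected: next-hop 42.9.176.86 via wlan0 (matched /20)


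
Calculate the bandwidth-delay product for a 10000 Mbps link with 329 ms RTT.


BDP = bandwidth * RTT
= 10000 Mbps * 329 ms
= 10000 * 1e6 * 329 / 1000 bits
= 3290000000 bits
= 411250000 bytes
= 401611.3281 KB
BDP = 3290000000 bits (411250000 bytes)


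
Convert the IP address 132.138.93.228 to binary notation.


132 = 10000100
138 = 10001010
93 = 01011101
228 = 11100100
Binary: 10000100.10001010.01011101.11100100


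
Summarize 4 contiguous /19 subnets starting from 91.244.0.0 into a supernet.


Original prefix: /19
Number of subnets: 4 = 2^2
New prefix = 19 - 2 = 17
Supernet: 91.244.0.0/17


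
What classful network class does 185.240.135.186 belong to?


First octet: 185
Binary: 10111001
10xxxxxx -> Class B (128-191)
Class B, default mask 255.255.0.0 (/16)


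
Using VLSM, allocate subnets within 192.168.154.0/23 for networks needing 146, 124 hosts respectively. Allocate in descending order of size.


146 hosts -> /24 (254 usable): 192.168.154.0/24
124 hosts -> /25 (126 usable): 192.168.155.0/25
Allocation: 192.168.154.0/24 (146 hosts, 254 usable); 192.168.155.0/25 (124 hosts, 126 usable)


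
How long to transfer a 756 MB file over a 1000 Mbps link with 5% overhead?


Effective throughput = 1000 * (1 - 5/100) = 950 Mbps
File size in Mb = 756 * 8 = 6048 Mb
Time = 6048 / 950
Time = 6.3663 seconds


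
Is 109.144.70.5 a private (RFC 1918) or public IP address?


RFC 1918 private ranges:
  10.0.0.0/8 (10.0.0.0 - 10.255.255.255)
  172.16.0.0/12 (172.16.0.0 - 172.31.255.255)
  192.168.0.0/16 (192.168.0.0 - 192.168.255.255)
Public (not in any RFC 1918 range)


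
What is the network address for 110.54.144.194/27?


IP:   01101110.00110110.10010000.11000010
Mask: 11111111.11111111.11111111.11100000
AND operation:
Net:  01101110.00110110.10010000.11000000
Network: 110.54.144.192/27


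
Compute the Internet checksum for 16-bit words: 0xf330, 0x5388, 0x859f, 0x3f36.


Sum all words (with carry folding):
+ 0xf330 = 0xf330
+ 0x5388 = 0x46b9
+ 0x859f = 0xcc58
+ 0x3f36 = 0x0b8f
One's complement: ~0x0b8f
Checksum = 0xf470


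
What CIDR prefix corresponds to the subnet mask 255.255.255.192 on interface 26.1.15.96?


Binary: 11111111.11111111.11111111.11000000
Count leading 1s
Prefix: /26


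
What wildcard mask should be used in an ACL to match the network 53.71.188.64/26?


Subnet mask: 255.255.255.192
Wildcard = 255.255.255.255 - subnet mask
255 - 255 = 0
255 - 255 = 0
255 - 255 = 0
255 - 192 = 63
Wildcard: 0.0.0.63


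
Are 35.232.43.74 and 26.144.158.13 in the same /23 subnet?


Mask: 255.255.254.0
35.232.43.74 AND mask = 35.232.42.0
26.144.158.13 AND mask = 26.144.158.0
No, different subnets (35.232.42.0 vs 26.144.158.0)


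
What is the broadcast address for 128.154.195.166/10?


Network: 128.128.0.0/10
Host bits = 22
Set all host bits to 1:
Broadcast: 128.191.255.255


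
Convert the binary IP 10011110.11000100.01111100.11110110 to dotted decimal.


10011110 = 158
11000100 = 196
01111100 = 124
11110110 = 246
IP: 158.196.124.246


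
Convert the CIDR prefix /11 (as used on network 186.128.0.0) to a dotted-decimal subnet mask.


/11 means 11 network bits, 21 host bits
Binary: 11111111111000000000000000000000
Mask: 255.224.0.0


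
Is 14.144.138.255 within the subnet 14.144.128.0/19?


Subnet network: 14.144.128.0
Test IP AND mask: 14.144.128.0
Yes, 14.144.138.255 is in 14.144.128.0/19


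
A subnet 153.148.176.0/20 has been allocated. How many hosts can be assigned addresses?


Host bits = 32 - 20 = 12
Total addresses = 2^12 = 4096
Usable = total - 2 (network and broadcast)
Usable hosts: 4094


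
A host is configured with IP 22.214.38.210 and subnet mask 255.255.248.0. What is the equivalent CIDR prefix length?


Binary: 11111111.11111111.11111000.00000000
Count leading 1s
Prefix: /21


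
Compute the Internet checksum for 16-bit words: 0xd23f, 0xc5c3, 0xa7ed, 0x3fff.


Sum all words (with carry folding):
+ 0xd23f = 0xd23f
+ 0xc5c3 = 0x9803
+ 0xa7ed = 0x3ff1
+ 0x3fff = 0x7ff0
One's complement: ~0x7ff0
Checksum = 0x800f


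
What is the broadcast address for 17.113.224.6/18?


Network: 17.113.192.0/18
Host bits = 14
Set all host bits to 1:
Broadcast: 17.113.255.255


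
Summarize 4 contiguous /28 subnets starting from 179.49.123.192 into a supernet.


Original prefix: /28
Number of subnets: 4 = 2^2
New prefix = 28 - 2 = 26
Supernet: 179.49.123.192/26


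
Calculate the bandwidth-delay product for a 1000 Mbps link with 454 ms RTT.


BDP = bandwidth * RTT
= 1000 Mbps * 454 ms
= 1000 * 1e6 * 454 / 1000 bits
= 454000000 bits
= 56750000 bytes
= 55419.9219 KB
BDP = 454000000 bits (56750000 bytes)


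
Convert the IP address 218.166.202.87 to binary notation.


218 = 11011010
166 = 10100110
202 = 11001010
87 = 01010111
Binary: 11011010.10100110.11001010.01010111


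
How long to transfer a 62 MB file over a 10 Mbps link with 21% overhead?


Effective throughput = 10 * (1 - 21/100) = 7.9 Mbps
File size in Mb = 62 * 8 = 496 Mb
Time = 496 / 7.9
Time = 62.7848 seconds


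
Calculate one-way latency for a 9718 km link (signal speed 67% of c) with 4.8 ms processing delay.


Speed = 0.67 * 3e5 km/s = 201000 km/s
Propagation delay = 9718 / 201000 = 0.0483 s = 48.3483 ms
Processing delay = 4.8 ms
Total one-way latency = 53.1483 ms


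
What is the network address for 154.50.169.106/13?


IP:   10011010.00110010.10101001.01101010
Mask: 11111111.11111000.00000000.00000000
AND operation:
Net:  10011010.00110000.00000000.00000000
Network: 154.48.0.0/13


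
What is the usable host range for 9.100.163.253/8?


Network: 9.0.0.0
Broadcast: 9.255.255.255
First usable = network + 1
Last usable = broadcast - 1
Range: 9.0.0.1 to 9.255.255.254


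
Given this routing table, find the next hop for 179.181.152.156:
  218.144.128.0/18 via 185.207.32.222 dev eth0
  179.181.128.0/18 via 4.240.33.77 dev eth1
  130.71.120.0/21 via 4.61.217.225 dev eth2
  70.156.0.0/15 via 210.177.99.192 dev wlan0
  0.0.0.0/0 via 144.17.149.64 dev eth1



Longest prefix match for 179.181.152.156:
  /18 218.144.128.0: no
  /18 179.181.128.0: MATCH
  /21 130.71.120.0: no
  /15 70.156.0.0: no
  /0 0.0.0.0: MATCH
Selected: next-hop 4.240.33.77 via eth1 (matched /18)


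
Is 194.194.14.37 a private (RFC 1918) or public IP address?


RFC 1918 private ranges:
  10.0.0.0/8 (10.0.0.0 - 10.255.255.255)
  172.16.0.0/12 (172.16.0.0 - 172.31.255.255)
  192.168.0.0/16 (192.168.0.0 - 192.168.255.255)
Public (not in any RFC 1918 range)


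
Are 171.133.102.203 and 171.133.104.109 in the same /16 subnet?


Mask: 255.255.0.0
171.133.102.203 AND mask = 171.133.0.0
171.133.104.109 AND mask = 171.133.0.0
Yes, same subnet (171.133.0.0)


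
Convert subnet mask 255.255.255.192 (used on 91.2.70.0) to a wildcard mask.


Subnet mask: 255.255.255.192
Wildcard = 255.255.255.255 - subnet mask
255 - 255 = 0
255 - 255 = 0
255 - 255 = 0
255 - 192 = 63
Wildcard: 0.0.0.63


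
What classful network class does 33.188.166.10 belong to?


First octet: 33
Binary: 00100001
0xxxxxxx -> Class A (1-126)
Class A, default mask 255.0.0.0 (/8)


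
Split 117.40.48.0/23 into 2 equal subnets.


New prefix = 23 + 1 = 24
Each subnet has 256 addresses
  117.40.48.0/24
  117.40.49.0/24
Subnets: 117.40.48.0/24, 117.40.49.0/24


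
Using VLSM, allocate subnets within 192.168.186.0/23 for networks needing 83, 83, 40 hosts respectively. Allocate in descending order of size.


83 hosts -> /25 (126 usable): 192.168.186.0/25
83 hosts -> /25 (126 usable): 192.168.186.128/25
40 hosts -> /26 (62 usable): 192.168.187.0/26
Allocation: 192.168.186.0/25 (83 hosts, 126 usable); 192.168.186.128/25 (83 hosts, 126 usable); 192.168.187.0/26 (40 hosts, 62 usable)


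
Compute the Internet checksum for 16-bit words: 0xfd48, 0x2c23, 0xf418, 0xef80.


Sum all words (with carry folding):
+ 0xfd48 = 0xfd48
+ 0x2c23 = 0x296c
+ 0xf418 = 0x1d85
+ 0xef80 = 0x0d06
One's complement: ~0x0d06
Checksum = 0xf2f9


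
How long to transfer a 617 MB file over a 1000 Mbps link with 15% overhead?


Effective throughput = 1000 * (1 - 15/100) = 850 Mbps
File size in Mb = 617 * 8 = 4936 Mb
Time = 4936 / 850
Time = 5.8071 seconds


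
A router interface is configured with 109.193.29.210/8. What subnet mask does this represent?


/8 means 8 network bits, 24 host bits
Binary: 11111111000000000000000000000000
Mask: 255.0.0.0


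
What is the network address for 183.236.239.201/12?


IP:   10110111.11101100.11101111.11001001
Mask: 11111111.11110000.00000000.00000000
AND operation:
Net:  10110111.11100000.00000000.00000000
Network: 183.224.0.0/12


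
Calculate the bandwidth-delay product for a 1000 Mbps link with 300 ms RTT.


BDP = bandwidth * RTT
= 1000 Mbps * 300 ms
= 1000 * 1e6 * 300 / 1000 bits
= 300000000 bits
= 37500000 bytes
= 36621.0938 KB
BDP = 300000000 bits (37500000 bytes)


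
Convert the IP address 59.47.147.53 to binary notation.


59 = 00111011
47 = 00101111
147 = 10010011
53 = 00110101
Binary: 00111011.00101111.10010011.00110101


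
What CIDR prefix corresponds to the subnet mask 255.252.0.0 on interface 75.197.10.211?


Binary: 11111111.11111100.00000000.00000000
Count leading 1s
Prefix: /14


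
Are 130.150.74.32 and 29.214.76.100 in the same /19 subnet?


Mask: 255.255.224.0
130.150.74.32 AND mask = 130.150.64.0
29.214.76.100 AND mask = 29.214.64.0
No, different subnets (130.150.64.0 vs 29.214.64.0)


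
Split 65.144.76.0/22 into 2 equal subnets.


New prefix = 22 + 1 = 23
Each subnet has 512 addresses
  65.144.76.0/23
  65.144.78.0/23
Subnets: 65.144.76.0/23, 65.144.78.0/23


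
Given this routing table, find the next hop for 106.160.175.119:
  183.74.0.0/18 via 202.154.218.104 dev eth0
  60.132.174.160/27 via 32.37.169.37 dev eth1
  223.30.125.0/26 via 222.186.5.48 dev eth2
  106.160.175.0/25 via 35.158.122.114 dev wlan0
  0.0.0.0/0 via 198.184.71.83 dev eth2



Longest prefix match for 106.160.175.119:
  /18 183.74.0.0: no
  /27 60.132.174.160: no
  /26 223.30.125.0: no
  /25 106.160.175.0: MATCH
  /0 0.0.0.0: MATCH
Selected: next-hop 35.158.122.114 via wlan0 (matched /25)


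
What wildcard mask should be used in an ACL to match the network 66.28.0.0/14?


Subnet mask: 255.252.0.0
Wildcard = 255.255.255.255 - subnet mask
255 - 255 = 0
255 - 252 = 3
255 - 0 = 255
255 - 0 = 255
Wildcard: 0.3.255.255


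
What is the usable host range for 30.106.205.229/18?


Network: 30.106.192.0
Broadcast: 30.106.255.255
First usable = network + 1
Last usable = broadcast - 1
Range: 30.106.192.1 to 30.106.255.254


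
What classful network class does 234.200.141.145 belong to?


First octet: 234
Binary: 11101010
1110xxxx -> Class D (224-239)
Class D (multicast), default mask N/A


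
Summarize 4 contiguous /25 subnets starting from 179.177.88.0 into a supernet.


Original prefix: /25
Number of subnets: 4 = 2^2
New prefix = 25 - 2 = 23
Supernet: 179.177.88.0/23


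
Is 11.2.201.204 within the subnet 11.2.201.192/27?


Subnet network: 11.2.201.192
Test IP AND mask: 11.2.201.192
Yes, 11.2.201.204 is in 11.2.201.192/27


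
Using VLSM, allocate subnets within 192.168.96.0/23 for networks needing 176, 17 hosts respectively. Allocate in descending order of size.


176 hosts -> /24 (254 usable): 192.168.96.0/24
17 hosts -> /27 (30 usable): 192.168.97.0/27
Allocation: 192.168.96.0/24 (176 hosts, 254 usable); 192.168.97.0/27 (17 hosts, 30 usable)


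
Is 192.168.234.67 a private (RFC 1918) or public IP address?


RFC 1918 private ranges:
  10.0.0.0/8 (10.0.0.0 - 10.255.255.255)
  172.16.0.0/12 (172.16.0.0 - 172.31.255.255)
  192.168.0.0/16 (192.168.0.0 - 192.168.255.255)
Private (in 192.168.0.0/16)


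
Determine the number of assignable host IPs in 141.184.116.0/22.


Host bits = 32 - 22 = 10
Total addresses = 2^10 = 1024
Usable = total - 2 (network and broadcast)
Usable hosts: 1022


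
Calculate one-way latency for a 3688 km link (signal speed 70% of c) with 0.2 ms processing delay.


Speed = 0.7 * 3e5 km/s = 210000 km/s
Propagation delay = 3688 / 210000 = 0.0176 s = 17.5619 ms
Processing delay = 0.2 ms
Total one-way latency = 17.7619 ms


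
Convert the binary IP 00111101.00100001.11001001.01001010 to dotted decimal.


00111101 = 61
00100001 = 33
11001001 = 201
01001010 = 74
IP: 61.33.201.74


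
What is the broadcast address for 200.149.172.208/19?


Network: 200.149.160.0/19
Host bits = 13
Set all host bits to 1:
Broadcast: 200.149.191.255


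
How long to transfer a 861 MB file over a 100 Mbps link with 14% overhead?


Effective throughput = 100 * (1 - 14/100) = 86 Mbps
File size in Mb = 861 * 8 = 6888 Mb
Time = 6888 / 86
Time = 80.093 seconds


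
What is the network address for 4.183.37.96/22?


IP:   00000100.10110111.00100101.01100000
Mask: 11111111.11111111.11111100.00000000
AND operation:
Net:  00000100.10110111.00100100.00000000
Network: 4.183.36.0/22


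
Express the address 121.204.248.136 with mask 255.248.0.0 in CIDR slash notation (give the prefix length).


Binary: 11111111.11111000.00000000.00000000
Count leading 1s
Prefix: /13


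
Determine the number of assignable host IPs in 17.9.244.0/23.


Host bits = 32 - 23 = 9
Total addresses = 2^9 = 512
Usable = total - 2 (network and broadcast)
Usable hosts: 510


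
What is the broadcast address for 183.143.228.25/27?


Network: 183.143.228.0/27
Host bits = 5
Set all host bits to 1:
Broadcast: 183.143.228.31


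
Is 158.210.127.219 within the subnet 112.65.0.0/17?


Subnet network: 112.65.0.0
Test IP AND mask: 158.210.0.0
No, 158.210.127.219 is not in 112.65.0.0/17


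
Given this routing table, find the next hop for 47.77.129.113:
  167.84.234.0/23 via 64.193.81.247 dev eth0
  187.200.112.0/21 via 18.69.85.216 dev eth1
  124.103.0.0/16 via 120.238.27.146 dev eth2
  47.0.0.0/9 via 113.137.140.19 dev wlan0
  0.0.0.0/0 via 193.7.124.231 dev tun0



Longest prefix match for 47.77.129.113:
  /23 167.84.234.0: no
  /21 187.200.112.0: no
  /16 124.103.0.0: no
  /9 47.0.0.0: MATCH
  /0 0.0.0.0: MATCH
Selected: next-hop 113.137.140.19 via wlan0 (matched /9)


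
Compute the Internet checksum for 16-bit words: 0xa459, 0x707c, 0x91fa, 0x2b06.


Sum all words (with carry folding):
+ 0xa459 = 0xa459
+ 0x707c = 0x14d6
+ 0x91fa = 0xa6d0
+ 0x2b06 = 0xd1d6
One's complement: ~0xd1d6
Checksum = 0x2e29


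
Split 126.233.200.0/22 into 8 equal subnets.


New prefix = 22 + 3 = 25
Each subnet has 128 addresses
  126.233.200.0/25
  126.233.200.128/25
  126.233.201.0/25
  126.233.201.128/25
  126.233.202.0/25
  126.233.202.128/25
  126.233.203.0/25
  126.233.203.128/25
Subnets: 126.233.200.0/25, 126.233.200.128/25, 126.233.201.0/25, 126.233.201.128/25, 126.233.202.0/25, 126.233.202.128/25, 126.233.203.0/25, 126.233.203.128/25


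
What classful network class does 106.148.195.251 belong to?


First octet: 106
Binary: 01101010
0xxxxxxx -> Class A (1-126)
Class A, default mask 255.0.0.0 (/8)


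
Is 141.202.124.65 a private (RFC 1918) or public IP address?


RFC 1918 private ranges:
  10.0.0.0/8 (10.0.0.0 - 10.255.255.255)
  172.16.0.0/12 (172.16.0.0 - 172.31.255.255)
  192.168.0.0/16 (192.168.0.0 - 192.168.255.255)
Public (not in any RFC 1918 range)


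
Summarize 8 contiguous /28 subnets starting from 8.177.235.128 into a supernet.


Original prefix: /28
Number of subnets: 8 = 2^3
New prefix = 28 - 3 = 25
Supernet: 8.177.235.128/25


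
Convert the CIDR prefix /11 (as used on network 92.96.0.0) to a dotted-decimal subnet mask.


/11 means 11 network bits, 21 host bits
Binary: 11111111111000000000000000000000
Mask: 255.224.0.0


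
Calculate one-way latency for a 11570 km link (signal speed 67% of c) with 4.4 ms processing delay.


Speed = 0.67 * 3e5 km/s = 201000 km/s
Propagation delay = 11570 / 201000 = 0.0576 s = 57.5622 ms
Processing delay = 4.4 ms
Total one-way latency = 61.9622 ms


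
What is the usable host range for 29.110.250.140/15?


Network: 29.110.0.0
Broadcast: 29.111.255.255
First usable = network + 1
Last usable = broadcast - 1
Range: 29.110.0.1 to 29.111.255.254


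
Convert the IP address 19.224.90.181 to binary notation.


19 = 00010011
224 = 11100000
90 = 01011010
181 = 10110101
Binary: 00010011.11100000.01011010.10110101


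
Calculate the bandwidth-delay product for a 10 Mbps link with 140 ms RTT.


BDP = bandwidth * RTT
= 10 Mbps * 140 ms
= 10 * 1e6 * 140 / 1000 bits
= 1400000 bits
= 175000 bytes
= 170.8984 KB
BDP = 1400000 bits (175000 bytes)


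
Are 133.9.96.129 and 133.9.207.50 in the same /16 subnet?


Mask: 255.255.0.0
133.9.96.129 AND mask = 133.9.0.0
133.9.207.50 AND mask = 133.9.0.0
Yes, same subnet (133.9.0.0)


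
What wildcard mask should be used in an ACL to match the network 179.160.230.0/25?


Subnet mask: 255.255.255.128
Wildcard = 255.255.255.255 - subnet mask
255 - 255 = 0
255 - 255 = 0
255 - 255 = 0
255 - 128 = 127
Wildcard: 0.0.0.127


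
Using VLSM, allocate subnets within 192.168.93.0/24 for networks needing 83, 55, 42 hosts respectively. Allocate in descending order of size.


83 hosts -> /25 (126 usable): 192.168.93.0/25
55 hosts -> /26 (62 usable): 192.168.93.128/26
42 hosts -> /26 (62 usable): 192.168.93.192/26
Allocation: 192.168.93.0/25 (83 hosts, 126 usable); 192.168.93.128/26 (55 hosts, 62 usable); 192.168.93.192/26 (42 hosts, 62 usable)


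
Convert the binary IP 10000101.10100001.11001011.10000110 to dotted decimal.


10000101 = 133
10100001 = 161
11001011 = 203
10000110 = 134
IP: 133.161.203.134


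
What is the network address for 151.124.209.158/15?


IP:   10010111.01111100.11010001.10011110
Mask: 11111111.11111110.00000000.00000000
AND operation:
Net:  10010111.01111100.00000000.00000000
Network: 151.124.0.0/15


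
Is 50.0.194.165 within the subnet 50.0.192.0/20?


Subnet network: 50.0.192.0
Test IP AND mask: 50.0.192.0
Yes, 50.0.194.165 is in 50.0.192.0/20


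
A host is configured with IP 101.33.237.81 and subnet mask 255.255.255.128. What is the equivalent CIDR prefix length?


Binary: 11111111.11111111.11111111.10000000
Count leading 1s
Prefix: /25


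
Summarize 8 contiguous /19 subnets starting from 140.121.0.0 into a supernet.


Original prefix: /19
Number of subnets: 8 = 2^3
New prefix = 19 - 3 = 16
Supernet: 140.121.0.0/16


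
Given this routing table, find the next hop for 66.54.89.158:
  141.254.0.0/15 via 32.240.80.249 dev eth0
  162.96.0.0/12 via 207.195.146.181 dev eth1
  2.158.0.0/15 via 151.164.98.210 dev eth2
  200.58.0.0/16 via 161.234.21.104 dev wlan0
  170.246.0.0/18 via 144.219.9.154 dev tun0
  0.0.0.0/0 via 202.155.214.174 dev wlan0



Longest prefix match for 66.54.89.158:
  /15 141.254.0.0: no
  /12 162.96.0.0: no
  /15 2.158.0.0: no
  /16 200.58.0.0: no
  /18 170.246.0.0: no
  /0 0.0.0.0: MATCH
Selected: next-hop 202.155.214.174 via wlan0 (matched /0)


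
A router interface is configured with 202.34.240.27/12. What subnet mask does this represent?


/12 means 12 network bits, 20 host bits
Binary: 11111111111100000000000000000000
Mask: 255.240.0.0


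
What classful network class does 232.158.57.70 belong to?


First octet: 232
Binary: 11101000
1110xxxx -> Class D (224-239)
Class D (multicast), default mask N/A


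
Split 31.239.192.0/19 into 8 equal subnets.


New prefix = 19 + 3 = 22
Each subnet has 1024 addresses
  31.239.192.0/22
  31.239.196.0/22
  31.239.200.0/22
  31.239.204.0/22
  31.239.208.0/22
  31.239.212.0/22
  31.239.216.0/22
  31.239.220.0/22
Subnets: 31.239.192.0/22, 31.239.196.0/22, 31.239.200.0/22, 31.239.204.0/22, 31.239.208.0/22, 31.239.212.0/22, 31.239.216.0/22, 31.239.220.0/22


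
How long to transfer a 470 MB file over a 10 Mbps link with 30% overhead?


Effective throughput = 10 * (1 - 30/100) = 7 Mbps
File size in Mb = 470 * 8 = 3760 Mb
Time = 3760 / 7
Time = 537.1429 seconds


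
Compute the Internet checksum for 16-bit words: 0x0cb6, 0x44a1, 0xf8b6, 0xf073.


Sum all words (with carry folding):
+ 0x0cb6 = 0x0cb6
+ 0x44a1 = 0x5157
+ 0xf8b6 = 0x4a0e
+ 0xf073 = 0x3a82
One's complement: ~0x3a82
Checksum = 0xc57d


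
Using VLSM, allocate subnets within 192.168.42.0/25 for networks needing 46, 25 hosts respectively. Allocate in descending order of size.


46 hosts -> /26 (62 usable): 192.168.42.0/26
25 hosts -> /27 (30 usable): 192.168.42.64/27
Allocation: 192.168.42.0/26 (46 hosts, 62 usable); 192.168.42.64/27 (25 hosts, 30 usable)


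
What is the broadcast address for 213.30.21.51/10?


Network: 213.0.0.0/10
Host bits = 22
Set all host bits to 1:
Broadcast: 213.63.255.255


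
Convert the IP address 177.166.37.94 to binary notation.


177 = 10110001
166 = 10100110
37 = 00100101
94 = 01011110
Binary: 10110001.10100110.00100101.01011110


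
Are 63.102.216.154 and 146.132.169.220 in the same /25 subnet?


Mask: 255.255.255.128
63.102.216.154 AND mask = 63.102.216.128
146.132.169.220 AND mask = 146.132.169.128
No, different subnets (63.102.216.128 vs 146.132.169.128)


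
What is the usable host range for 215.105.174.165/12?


Network: 215.96.0.0
Broadcast: 215.111.255.255
First usable = network + 1
Last usable = broadcast - 1
Range: 215.96.0.1 to 215.111.255.254


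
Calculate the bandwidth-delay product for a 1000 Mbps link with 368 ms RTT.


BDP = bandwidth * RTT
= 1000 Mbps * 368 ms
= 1000 * 1e6 * 368 / 1000 bits
= 368000000 bits
= 46000000 bytes
= 44921.875 KB
BDP = 368000000 bits (46000000 bytes)


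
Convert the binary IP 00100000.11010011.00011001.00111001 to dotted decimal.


00100000 = 32
11010011 = 211
00011001 = 25
00111001 = 57
IP: 32.211.25.57


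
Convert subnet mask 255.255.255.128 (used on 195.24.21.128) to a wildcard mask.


Subnet mask: 255.255.255.128
Wildcard = 255.255.255.255 - subnet mask
255 - 255 = 0
255 - 255 = 0
255 - 255 = 0
255 - 128 = 127
Wildcard: 0.0.0.127


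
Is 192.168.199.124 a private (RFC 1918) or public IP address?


RFC 1918 private ranges:
  10.0.0.0/8 (10.0.0.0 - 10.255.255.255)
  172.16.0.0/12 (172.16.0.0 - 172.31.255.255)
  192.168.0.0/16 (192.168.0.0 - 192.168.255.255)
Private (in 192.168.0.0/16)


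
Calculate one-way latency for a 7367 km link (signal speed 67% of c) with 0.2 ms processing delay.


Speed = 0.67 * 3e5 km/s = 201000 km/s
Propagation delay = 7367 / 201000 = 0.0367 s = 36.6517 ms
Processing delay = 0.2 ms
Total one-way latency = 36.8517 ms


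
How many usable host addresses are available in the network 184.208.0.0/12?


Host bits = 32 - 12 = 20
Total addresses = 2^20 = 1048576
Usable = total - 2 (network and broadcast)
Usable hosts: 1048574


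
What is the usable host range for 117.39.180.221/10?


Network: 117.0.0.0
Broadcast: 117.63.255.255
First usable = network + 1
Last usable = broadcast - 1
Range: 117.0.0.1 to 117.63.255.254


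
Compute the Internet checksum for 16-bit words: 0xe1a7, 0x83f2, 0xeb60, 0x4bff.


Sum all words (with carry folding):
+ 0xe1a7 = 0xe1a7
+ 0x83f2 = 0x659a
+ 0xeb60 = 0x50fb
+ 0x4bff = 0x9cfa
One's complement: ~0x9cfa
Checksum = 0x6305


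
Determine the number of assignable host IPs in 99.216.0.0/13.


Host bits = 32 - 13 = 19
Total addresses = 2^19 = 524288
Usable = total - 2 (network and broadcast)
Usable hosts: 524286


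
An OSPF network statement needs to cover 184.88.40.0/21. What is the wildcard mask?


Subnet mask: 255.255.248.0
Wildcard = 255.255.255.255 - subnet mask
255 - 255 = 0
255 - 255 = 0
255 - 248 = 7
255 - 0 = 255
Wildcard: 0.0.7.255


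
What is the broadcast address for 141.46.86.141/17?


Network: 141.46.0.0/17
Host bits = 15
Set all host bits to 1:
Broadcast: 141.46.127.255


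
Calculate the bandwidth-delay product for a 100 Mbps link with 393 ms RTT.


BDP = bandwidth * RTT
= 100 Mbps * 393 ms
= 100 * 1e6 * 393 / 1000 bits
= 39300000 bits
= 4912500 bytes
= 4797.3633 KB
BDP = 39300000 bits (4912500 bytes)


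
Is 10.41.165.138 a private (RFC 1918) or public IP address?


RFC 1918 private ranges:
  10.0.0.0/8 (10.0.0.0 - 10.255.255.255)
  172.16.0.0/12 (172.16.0.0 - 172.31.255.255)
  192.168.0.0/16 (192.168.0.0 - 192.168.255.255)
Private (in 10.0.0.0/8)


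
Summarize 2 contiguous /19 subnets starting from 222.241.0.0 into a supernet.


Original prefix: /19
Number of subnets: 2 = 2^1
New prefix = 19 - 1 = 18
Supernet: 222.241.0.0/18


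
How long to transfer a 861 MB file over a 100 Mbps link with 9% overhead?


Effective throughput = 100 * (1 - 9/100) = 91 Mbps
File size in Mb = 861 * 8 = 6888 Mb
Time = 6888 / 91
Time = 75.6923 seconds


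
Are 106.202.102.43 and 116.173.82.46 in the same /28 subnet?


Mask: 255.255.255.240
106.202.102.43 AND mask = 106.202.102.32
116.173.82.46 AND mask = 116.173.82.32
No, different subnets (106.202.102.32 vs 116.173.82.32)


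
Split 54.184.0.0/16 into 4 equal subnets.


New prefix = 16 + 2 = 18
Each subnet has 16384 addresses
  54.184.0.0/18
  54.184.64.0/18
  54.184.128.0/18
  54.184.192.0/18
Subnets: 54.184.0.0/18, 54.184.64.0/18, 54.184.128.0/18, 54.184.192.0/18


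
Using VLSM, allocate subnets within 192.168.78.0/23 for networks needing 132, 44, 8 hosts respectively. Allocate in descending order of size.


132 hosts -> /24 (254 usable): 192.168.78.0/24
44 hosts -> /26 (62 usable): 192.168.79.0/26
8 hosts -> /28 (14 usable): 192.168.79.64/28
Allocation: 192.168.78.0/24 (132 hosts, 254 usable); 192.168.79.0/26 (44 hosts, 62 usable); 192.168.79.64/28 (8 hosts, 14 usable)


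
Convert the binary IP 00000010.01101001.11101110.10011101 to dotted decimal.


00000010 = 2
01101001 = 105
11101110 = 238
10011101 = 157
IP: 2.105.238.157


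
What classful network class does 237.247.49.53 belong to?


First octet: 237
Binary: 11101101
1110xxxx -> Class D (224-239)
Class D (multicast), default mask N/A


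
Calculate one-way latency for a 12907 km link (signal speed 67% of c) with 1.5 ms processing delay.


Speed = 0.67 * 3e5 km/s = 201000 km/s
Propagation delay = 12907 / 201000 = 0.0642 s = 64.2139 ms
Processing delay = 1.5 ms
Total one-way latency = 65.7139 ms


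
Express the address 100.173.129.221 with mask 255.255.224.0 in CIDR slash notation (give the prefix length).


Binary: 11111111.11111111.11100000.00000000
Count leading 1s
Prefix: /19


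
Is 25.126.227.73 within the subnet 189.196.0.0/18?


Subnet network: 189.196.0.0
Test IP AND mask: 25.126.192.0
No, 25.126.227.73 is not in 189.196.0.0/18


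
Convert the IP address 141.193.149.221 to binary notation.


141 = 10001101
193 = 11000001
149 = 10010101
221 = 11011101
Binary: 10001101.11000001.10010101.11011101


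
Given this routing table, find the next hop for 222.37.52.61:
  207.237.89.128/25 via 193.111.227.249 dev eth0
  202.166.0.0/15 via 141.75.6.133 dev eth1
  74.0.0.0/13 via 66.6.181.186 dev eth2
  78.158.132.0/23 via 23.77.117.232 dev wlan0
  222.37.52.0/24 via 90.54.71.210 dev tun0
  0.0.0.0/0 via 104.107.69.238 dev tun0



Longest prefix match for 222.37.52.61:
  /25 207.237.89.128: no
  /15 202.166.0.0: no
  /13 74.0.0.0: no
  /23 78.158.132.0: no
  /24 222.37.52.0: MATCH
  /0 0.0.0.0: MATCH
Selected: next-hop 90.54.71.210 via tun0 (matched /24)


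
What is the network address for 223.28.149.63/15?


IP:   11011111.00011100.10010101.00111111
Mask: 11111111.11111110.00000000.00000000
AND operation:
Net:  11011111.00011100.00000000.00000000
Network: 223.28.0.0/15


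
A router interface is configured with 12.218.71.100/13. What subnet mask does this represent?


/13 means 13 network bits, 19 host bits
Binary: 11111111111110000000000000000000
Mask: 255.248.0.0


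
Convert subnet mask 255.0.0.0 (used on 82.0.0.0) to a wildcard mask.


Subnet mask: 255.0.0.0
Wildcard = 255.255.255.255 - subnet mask
255 - 255 = 0
255 - 0 = 255
255 - 0 = 255
255 - 0 = 255
Wildcard: 0.255.255.255


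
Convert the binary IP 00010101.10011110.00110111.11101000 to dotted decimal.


00010101 = 21
10011110 = 158
00110111 = 55
11101000 = 232
IP: 21.158.55.232


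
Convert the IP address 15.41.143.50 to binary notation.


15 = 00001111
41 = 00101001
143 = 10001111
50 = 00110010
Binary: 00001111.00101001.10001111.00110010


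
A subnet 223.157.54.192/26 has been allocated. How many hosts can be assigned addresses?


Host bits = 32 - 26 = 6
Total addresses = 2^6 = 64
Usable = total - 2 (network and broadcast)
Usable hosts: 62


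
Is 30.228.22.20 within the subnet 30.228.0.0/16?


Subnet network: 30.228.0.0
Test IP AND mask: 30.228.0.0
Yes, 30.228.22.20 is in 30.228.0.0/16


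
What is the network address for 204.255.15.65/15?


IP:   11001100.11111111.00001111.01000001
Mask: 11111111.11111110.00000000.00000000
AND operation:
Net:  11001100.11111110.00000000.00000000
Network: 204.254.0.0/15


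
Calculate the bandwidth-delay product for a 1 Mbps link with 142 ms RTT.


BDP = bandwidth * RTT
= 1 Mbps * 142 ms
= 1 * 1e6 * 142 / 1000 bits
= 142000 bits
= 17750 bytes
= 17.334 KB
BDP = 142000 bits (17750 bytes)


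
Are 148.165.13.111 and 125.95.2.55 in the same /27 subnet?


Mask: 255.255.255.224
148.165.13.111 AND mask = 148.165.13.96
125.95.2.55 AND mask = 125.95.2.32
No, different subnets (148.165.13.96 vs 125.95.2.32)


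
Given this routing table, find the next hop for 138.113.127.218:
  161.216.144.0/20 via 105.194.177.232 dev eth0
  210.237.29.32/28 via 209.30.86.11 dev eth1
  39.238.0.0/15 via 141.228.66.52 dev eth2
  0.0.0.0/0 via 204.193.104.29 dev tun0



Longest prefix match for 138.113.127.218:
  /20 161.216.144.0: no
  /28 210.237.29.32: no
  /15 39.238.0.0: no
  /0 0.0.0.0: MATCH
Selected: next-hop 204.193.104.29 via tun0 (matched /0)


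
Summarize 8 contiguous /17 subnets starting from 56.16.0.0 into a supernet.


Original prefix: /17
Number of subnets: 8 = 2^3
New prefix = 17 - 3 = 14
Supernet: 56.16.0.0/14


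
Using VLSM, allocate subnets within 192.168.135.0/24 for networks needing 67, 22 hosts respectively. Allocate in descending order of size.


67 hosts -> /25 (126 usable): 192.168.135.0/25
22 hosts -> /27 (30 usable): 192.168.135.128/27
Allocation: 192.168.135.0/25 (67 hosts, 126 usable); 192.168.135.128/27 (22 hosts, 30 usable)


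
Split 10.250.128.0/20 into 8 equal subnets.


New prefix = 20 + 3 = 23
Each subnet has 512 addresses
  10.250.128.0/23
  10.250.130.0/23
  10.250.132.0/23
  10.250.134.0/23
  10.250.136.0/23
  10.250.138.0/23
  10.250.140.0/23
  10.250.142.0/23
Subnets: 10.250.128.0/23, 10.250.130.0/23, 10.250.132.0/23, 10.250.134.0/23, 10.250.136.0/23, 10.250.138.0/23, 10.250.140.0/23, 10.250.142.0/23


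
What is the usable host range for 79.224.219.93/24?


Network: 79.224.219.0
Broadcast: 79.224.219.255
First usable = network + 1
Last usable = broadcast - 1
Range: 79.224.219.1 to 79.224.219.254


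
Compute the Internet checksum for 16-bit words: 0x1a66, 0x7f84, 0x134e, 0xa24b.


Sum all words (with carry folding):
+ 0x1a66 = 0x1a66
+ 0x7f84 = 0x99ea
+ 0x134e = 0xad38
+ 0xa24b = 0x4f84
One's complement: ~0x4f84
Checksum = 0xb07b


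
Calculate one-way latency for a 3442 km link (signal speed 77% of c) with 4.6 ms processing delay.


Speed = 0.77 * 3e5 km/s = 231000 km/s
Propagation delay = 3442 / 231000 = 0.0149 s = 14.9004 ms
Processing delay = 4.6 ms
Total one-way latency = 19.5004 ms


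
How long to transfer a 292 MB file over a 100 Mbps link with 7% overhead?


Effective throughput = 100 * (1 - 7/100) = 93 Mbps
File size in Mb = 292 * 8 = 2336 Mb
Time = 2336 / 93
Time = 25.1183 seconds


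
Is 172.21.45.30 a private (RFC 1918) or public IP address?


RFC 1918 private ranges:
  10.0.0.0/8 (10.0.0.0 - 10.255.255.255)
  172.16.0.0/12 (172.16.0.0 - 172.31.255.255)
  192.168.0.0/16 (192.168.0.0 - 192.168.255.255)
Private (in 172.16.0.0/12)


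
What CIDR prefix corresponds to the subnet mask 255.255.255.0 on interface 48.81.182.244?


Binary: 11111111.11111111.11111111.00000000
Count leading 1s
Prefix: /24


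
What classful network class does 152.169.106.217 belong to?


First octet: 152
Binary: 10011000
10xxxxxx -> Class B (128-191)
Class B, default mask 255.255.0.0 (/16)


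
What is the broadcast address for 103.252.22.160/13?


Network: 103.248.0.0/13
Host bits = 19
Set all host bits to 1:
Broadcast: 103.255.255.255


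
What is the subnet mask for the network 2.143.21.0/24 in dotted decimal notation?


/24 means 24 network bits, 8 host bits
Binary: 11111111111111111111111100000000
Mask: 255.255.255.0


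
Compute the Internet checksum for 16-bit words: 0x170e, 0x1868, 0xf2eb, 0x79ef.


Sum all words (with carry folding):
+ 0x170e = 0x170e
+ 0x1868 = 0x2f76
+ 0xf2eb = 0x2262
+ 0x79ef = 0x9c51
One's complement: ~0x9c51
Checksum = 0x63ae


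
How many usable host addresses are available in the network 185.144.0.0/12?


Host bits = 32 - 12 = 20
Total addresses = 2^20 = 1048576
Usable = total - 2 (network and broadcast)
Usable hosts: 1048574


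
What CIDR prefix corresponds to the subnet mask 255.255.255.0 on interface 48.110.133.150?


Binary: 11111111.11111111.11111111.00000000
Count leading 1s
Prefix: /24


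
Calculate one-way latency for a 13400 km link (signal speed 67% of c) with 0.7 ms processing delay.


Speed = 0.67 * 3e5 km/s = 201000 km/s
Propagation delay = 13400 / 201000 = 0.0667 s = 66.6667 ms
Processing delay = 0.7 ms
Total one-way latency = 67.3667 ms


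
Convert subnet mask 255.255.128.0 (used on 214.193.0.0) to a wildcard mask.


Subnet mask: 255.255.128.0
Wildcard = 255.255.255.255 - subnet mask
255 - 255 = 0
255 - 255 = 0
255 - 128 = 127
255 - 0 = 255
Wildcard: 0.0.127.255


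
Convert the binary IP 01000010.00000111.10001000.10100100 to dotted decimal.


01000010 = 66
00000111 = 7
10001000 = 136
10100100 = 164
IP: 66.7.136.164


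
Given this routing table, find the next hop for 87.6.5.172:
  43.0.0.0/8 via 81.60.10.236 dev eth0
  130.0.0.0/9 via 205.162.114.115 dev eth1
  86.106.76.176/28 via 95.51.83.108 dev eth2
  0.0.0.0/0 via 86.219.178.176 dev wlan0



Longest prefix match for 87.6.5.172:
  /8 43.0.0.0: no
  /9 130.0.0.0: no
  /28 86.106.76.176: no
  /0 0.0.0.0: MATCH
Selected: next-hop 86.219.178.176 via wlan0 (matched /0)


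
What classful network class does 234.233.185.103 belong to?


First octet: 234
Binary: 11101010
1110xxxx -> Class D (224-239)
Class D (multicast), default mask N/A


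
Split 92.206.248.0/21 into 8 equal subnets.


New prefix = 21 + 3 = 24
Each subnet has 256 addresses
  92.206.248.0/24
  92.206.249.0/24
  92.206.250.0/24
  92.206.251.0/24
  92.206.252.0/24
  92.206.253.0/24
  92.206.254.0/24
  92.206.255.0/24
Subnets: 92.206.248.0/24, 92.206.249.0/24, 92.206.250.0/24, 92.206.251.0/24, 92.206.252.0/24, 92.206.253.0/24, 92.206.254.0/24, 92.206.255.0/24


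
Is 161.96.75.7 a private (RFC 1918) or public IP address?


RFC 1918 private ranges:
  10.0.0.0/8 (10.0.0.0 - 10.255.255.255)
  172.16.0.0/12 (172.16.0.0 - 172.31.255.255)
  192.168.0.0/16 (192.168.0.0 - 192.168.255.255)
Public (not in any RFC 1918 range)


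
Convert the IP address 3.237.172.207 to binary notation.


3 = 00000011
237 = 11101101
172 = 10101100
207 = 11001111
Binary: 00000011.11101101.10101100.11001111


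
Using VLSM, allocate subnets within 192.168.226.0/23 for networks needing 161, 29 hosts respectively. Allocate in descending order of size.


161 hosts -> /24 (254 usable): 192.168.226.0/24
29 hosts -> /27 (30 usable): 192.168.227.0/27
Allocation: 192.168.226.0/24 (161 hosts, 254 usable); 192.168.227.0/27 (29 hosts, 30 usable)


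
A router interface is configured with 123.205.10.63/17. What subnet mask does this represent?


/17 means 17 network bits, 15 host bits
Binary: 11111111111111111000000000000000
Mask: 255.255.128.0


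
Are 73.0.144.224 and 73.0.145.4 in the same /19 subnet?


Mask: 255.255.224.0
73.0.144.224 AND mask = 73.0.128.0
73.0.145.4 AND mask = 73.0.128.0
Yes, same subnet (73.0.128.0)


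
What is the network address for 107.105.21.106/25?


IP:   01101011.01101001.00010101.01101010
Mask: 11111111.11111111.11111111.10000000
AND operation:
Net:  01101011.01101001.00010101.00000000
Network: 107.105.21.0/25


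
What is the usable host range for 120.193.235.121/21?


Network: 120.193.232.0
Broadcast: 120.193.239.255
First usable = network + 1
Last usable = broadcast - 1
Range: 120.193.232.1 to 120.193.239.254


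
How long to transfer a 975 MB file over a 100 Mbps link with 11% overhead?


Effective throughput = 100 * (1 - 11/100) = 89 Mbps
File size in Mb = 975 * 8 = 7800 Mb
Time = 7800 / 89
Time = 87.6404 seconds


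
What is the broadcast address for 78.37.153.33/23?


Network: 78.37.152.0/23
Host bits = 9
Set all host bits to 1:
Broadcast: 78.37.153.255


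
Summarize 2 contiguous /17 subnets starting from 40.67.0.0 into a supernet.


Original prefix: /17
Number of subnets: 2 = 2^1
New prefix = 17 - 1 = 16
Supernet: 40.67.0.0/16


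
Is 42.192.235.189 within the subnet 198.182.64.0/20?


Subnet network: 198.182.64.0
Test IP AND mask: 42.192.224.0
No, 42.192.235.189 is not in 198.182.64.0/20


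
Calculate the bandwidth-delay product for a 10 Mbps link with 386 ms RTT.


BDP = bandwidth * RTT
= 10 Mbps * 386 ms
= 10 * 1e6 * 386 / 1000 bits
= 3860000 bits
= 482500 bytes
= 471.1914 KB
BDP = 3860000 bits (482500 bytes)


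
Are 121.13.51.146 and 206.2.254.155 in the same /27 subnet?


Mask: 255.255.255.224
121.13.51.146 AND mask = 121.13.51.128
206.2.254.155 AND mask = 206.2.254.128
No, different subnets (121.13.51.128 vs 206.2.254.128)


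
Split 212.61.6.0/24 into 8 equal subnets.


New prefix = 24 + 3 = 27
Each subnet has 32 addresses
  212.61.6.0/27
  212.61.6.32/27
  212.61.6.64/27
  212.61.6.96/27
  212.61.6.128/27
  212.61.6.160/27
  212.61.6.192/27
  212.61.6.224/27
Subnets: 212.61.6.0/27, 212.61.6.32/27, 212.61.6.64/27, 212.61.6.96/27, 212.61.6.128/27, 212.61.6.160/27, 212.61.6.192/27, 212.61.6.224/27
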